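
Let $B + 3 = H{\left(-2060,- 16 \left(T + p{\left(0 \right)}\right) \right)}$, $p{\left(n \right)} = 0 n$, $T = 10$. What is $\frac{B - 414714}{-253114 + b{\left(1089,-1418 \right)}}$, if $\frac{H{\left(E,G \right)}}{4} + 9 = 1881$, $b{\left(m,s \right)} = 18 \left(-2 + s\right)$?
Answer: $\frac{407229}{278674} \approx 1.4613$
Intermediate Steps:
$p{\left(n \right)} = 0$
$b{\left(m,s \right)} = -36 + 18 s$
$H{\left(E,G \right)} = 7488$ ($H{\left(E,G \right)} = -36 + 4 \cdot 1881 = -36 + 7524 = 7488$)
$B = 7485$ ($B = -3 + 7488 = 7485$)
$\frac{B - 414714}{-253114 + b{\left(1089,-1418 \right)}} = \frac{7485 - 414714}{-253114 + \left(-36 + 18 \left(-1418\right)\right)} = - \frac{407229}{-253114 - 25560} = - \frac{407229}{-278674} = \left(-407229\right) \left(- \frac{1}{278674}\right) = \frac{407229}{278674}$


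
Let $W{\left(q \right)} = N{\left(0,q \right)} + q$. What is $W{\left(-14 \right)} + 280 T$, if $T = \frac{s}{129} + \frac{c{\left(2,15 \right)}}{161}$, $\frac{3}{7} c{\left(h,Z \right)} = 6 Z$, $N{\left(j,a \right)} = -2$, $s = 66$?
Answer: $\frac{487056}{989} \approx 492.47$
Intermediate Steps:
$c{\left(h,Z \right)} = 14 Z$ ($c{\left(h,Z \right)} = \frac{7 \cdot 6 Z}{3} = 14 Z$)
$T = \frac{1796}{989}$ ($T = \frac{66}{129} + \frac{14 \cdot 15}{161} = 66 \cdot \frac{1}{129} + 210 \cdot \frac{1}{161} = \frac{22}{43} + \frac{30}{23} = \frac{1796}{989} \approx 1.816$)
$W{\left(q \right)} = -2 + q$
$W{\left(-14 \right)} + 280 T = \left(-2 - 14\right) + 280 \cdot \frac{1796}{989} = -16 + \frac{502880}{989} = \frac{487056}{989}$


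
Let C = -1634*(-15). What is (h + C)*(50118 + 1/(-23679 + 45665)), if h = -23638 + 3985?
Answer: 5351900853093/21986 ≈ 2.4342e+8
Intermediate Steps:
C = 24510
h = -19653
(h + C)*(50118 + 1/(-23679 + 45665)) = (-19653 + 24510)*(50118 + 1/(-23679 + 45665)) = 4857*(50118 + 1/21986) = 4857*(1101894349/21986) = 5351900853093/21986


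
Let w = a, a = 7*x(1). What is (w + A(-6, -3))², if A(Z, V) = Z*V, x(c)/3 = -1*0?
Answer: 324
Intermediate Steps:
x(c) = 0 (x(c) = 3*(-1*0) = 3*0 = 0)
a = 0 (a = 7*0 = 0)
w = 0
A(Z, V) = V*Z
(w + A(-6, -3))² = (0 - 3*(-6))² = (0 + 18)² = 18² = 324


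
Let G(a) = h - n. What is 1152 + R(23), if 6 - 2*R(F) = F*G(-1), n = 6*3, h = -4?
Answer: 1408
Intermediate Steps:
n = 18
G(a) = -22 (G(a) = -4 - 1*18 = -4 - 18 = -22)
R(F) = 3 + 11*F (R(F) = 3 - F*(-22)/2 = 3 - (-11)*F = 3 + 11*F)
1152 + R(23) = 1152 + (3 + 11*23) = 1152 + (3 + 253) = 1152 + 256 = 1408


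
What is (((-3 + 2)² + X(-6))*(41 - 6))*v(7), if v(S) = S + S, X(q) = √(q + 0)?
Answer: 490 + 490*I*√6 ≈ 490.0 + 1200.3*I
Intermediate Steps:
X(q) = √q
v(S) = 2*S
(((-3 + 2)² + X(-6))*(41 - 6))*v(7) = (((-3 + 2)² + √(-6))*(41 - 6))*(2*7) = (((-1)² + I*√6)*35)*14 = ((1 + I*√6)*35)*14 = (35 + 35*I*√6)*14 = 490 + 490*I*√6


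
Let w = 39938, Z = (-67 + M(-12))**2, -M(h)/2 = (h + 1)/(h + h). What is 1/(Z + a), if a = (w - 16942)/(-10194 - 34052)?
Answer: 3185712/14692993963 ≈ 0.00021682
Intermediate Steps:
M(h) = -(1 + h)/h (M(h) = -2*(h + 1)/(h + h) = -2*(1 + h)/(2*h) = -2*(1 + h)*1/(2*h) = -(1 + h)/h)
Z = 664225/144 (Z = (-67 + (-1 - 1*(-12))/(-12))**2 = (-67 - (-1 + 12)/12)**2 = (-67 - 1/12*11)**2 = (-67 - 11/12)**2 = (-815/12)**2 = 664225/144 ≈ 4612.7)
a = -11498/22123 (a = (39938 - 16942)/(-10194 - 34052) = 22996/(-44246) = 22996*(-1/44246) = -11498/22123 ≈ -0.51973)
1/(Z + a) = 1/(664225/144 - 11498/22123) = 1/(14692993963/3185712) = 3185712/14692993963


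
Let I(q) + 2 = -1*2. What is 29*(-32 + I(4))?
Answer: -1044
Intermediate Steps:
I(q) = -4 (I(q) = -2 - 1*2 = -2 - 2 = -4)
29*(-32 + I(4)) = 29*(-32 - 4) = 29*(-36) = -1044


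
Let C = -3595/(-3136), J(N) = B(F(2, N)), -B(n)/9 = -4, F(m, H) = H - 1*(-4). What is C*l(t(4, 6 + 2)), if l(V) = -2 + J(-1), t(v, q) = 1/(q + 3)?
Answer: 61115/1568 ≈ 38.976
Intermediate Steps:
F(m, H) = 4 + H (F(m, H) = H + 4 = 4 + H)
B(n) = 36 (B(n) = -9*(-4) = 36)
J(N) = 36
t(v, q) = 1/(3 + q)
C = 3595/3136 (C = -3595*(-1/3136) = 3595/3136 ≈ 1.1464)
l(V) = 34 (l(V) = -2 + 36 = 34)
C*l(t(4, 6 + 2)) = (3595/3136)*34 = 61115/1568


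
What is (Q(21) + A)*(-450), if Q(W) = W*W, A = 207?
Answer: -291600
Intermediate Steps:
Q(W) = W**2
(Q(21) + A)*(-450) = (21**2 + 207)*(-450) = (441 + 207)*(-450) = 648*(-450) = -291600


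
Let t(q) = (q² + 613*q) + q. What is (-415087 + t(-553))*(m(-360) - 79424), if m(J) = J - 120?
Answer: 35862513280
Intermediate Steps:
m(J) = -120 + J
t(q) = q² + 614*q
(-415087 + t(-553))*(m(-360) - 79424) = (-415087 - 553*(614 - 553))*((-120 - 360) - 79424) = (-415087 - 553*61)*(-480 - 79424) = (-415087 - 33733)*(-79904) = -448820*(-79904) = 35862513280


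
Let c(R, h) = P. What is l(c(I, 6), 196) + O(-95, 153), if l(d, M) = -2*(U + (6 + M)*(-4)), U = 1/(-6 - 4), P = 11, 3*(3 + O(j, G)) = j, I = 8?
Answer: 23723/15 ≈ 1581.5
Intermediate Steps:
O(j, G) = -3 + j/3
c(R, h) = 11
U = -1/10 (U = 1/(-10) = -1/10 ≈ -0.10000)
l(d, M) = 241/5 + 8*M (l(d, M) = -2*(-1/10 + (6 + M)*(-4)) = -2*(-1/10 + (-24 - 4*M)) = -2*(-241/10 - 4*M) = 241/5 + 8*M)
l(c(I, 6), 196) + O(-95, 153) = (241/5 + 8*196) + (-3 + (1/3)*(-95)) = (241/5 + 1568) + (-3 - 95/3) = 8081/5 - 104/3 = 23723/15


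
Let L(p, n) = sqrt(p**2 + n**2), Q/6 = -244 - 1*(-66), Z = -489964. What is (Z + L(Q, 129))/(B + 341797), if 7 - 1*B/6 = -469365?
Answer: -489964/3158029 + 3*sqrt(128585)/3158029 ≈ -0.15481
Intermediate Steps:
Q = -1068 (Q = 6*(-244 - 1*(-66)) = 6*(-244 + 66) = 6*(-178) = -1068)
B = 2816232 (B = 42 - 6*(-469365) = 42 + 2816190 = 2816232)
L(p, n) = sqrt(n**2 + p**2)
(Z + L(Q, 129))/(B + 341797) = (-489964 + sqrt(129**2 + (-1068)**2))/(2816232 + 341797) = (-489964 + sqrt(16641 + 1140624))/3158029 = (-489964 + sqrt(1157265))*(1/3158029) = (-489964 + 3*sqrt(128585))*(1/3158029) = -489964/3158029 + 3*sqrt(128585)/3158029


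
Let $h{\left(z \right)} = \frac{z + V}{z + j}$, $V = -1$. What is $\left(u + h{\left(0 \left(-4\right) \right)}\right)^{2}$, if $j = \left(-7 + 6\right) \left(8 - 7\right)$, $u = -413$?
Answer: $169744$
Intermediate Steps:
$j = -1$ ($j = \left(-1\right) 1 = -1$)
$h{\left(z \right)} = 1$ ($h{\left(z \right)} = \frac{z - 1}{z - 1} = \frac{-1 + z}{-1 + z} = 1$)
$\left(u + h{\left(0 \left(-4\right) \right)}\right)^{2} = \left(-413 + 1\right)^{2} = \left(-412\right)^{2} = 169744$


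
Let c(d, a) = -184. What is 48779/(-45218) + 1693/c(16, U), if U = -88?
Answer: -1859335/180872 ≈ -10.280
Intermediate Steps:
48779/(-45218) + 1693/c(16, U) = 48779/(-45218) + 1693/(-184) = 48779*(-1/45218) + 1693*(-1/184) = -48779/45218 - 1693/184 = -1859335/180872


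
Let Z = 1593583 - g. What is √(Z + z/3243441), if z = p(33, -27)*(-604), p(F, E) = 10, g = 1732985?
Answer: I*√1466496446564476002/3243441 ≈ 373.37*I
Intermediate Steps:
Z = -139402 (Z = 1593583 - 1*1732985 = 1593583 - 1732985 = -139402)
z = -6040 (z = 10*(-604) = -6040)
√(Z + z/3243441) = √(-139402 - 6040/3243441) = √(-452142168322/3243441) = I*√1466496446564476002/3243441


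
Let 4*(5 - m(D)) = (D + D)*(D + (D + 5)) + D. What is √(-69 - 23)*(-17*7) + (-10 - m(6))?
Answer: 75/2 - 238*I*√23 ≈ 37.5 - 1141.4*I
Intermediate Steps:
m(D) = 5 - D/4 - D*(5 + 2*D)/2 (m(D) = 5 - ((D + D)*(D + (D + 5)) + D)/4 = 5 - ((2*D)*(D + (5 + D)) + D)/4 = 5 - ((2*D)*(5 + 2*D) + D)/4 = 5 - (2*D*(5 + 2*D) + D)/4 = 5 - (D + 2*D*(5 + 2*D))/4 = 5 + (-D/4 - D*(5 + 2*D)/2) = 5 - D/4 - D*(5 + 2*D)/2)
√(-69 - 23)*(-17*7) + (-10 - m(6)) = √(-69 - 23)*(-17*7) + (-10 - (5 - 1*6² - 11/4*6)) = √(-92)*(-119) + (-10 - (5 - 1*36 - 33/2)) = (2*I*√23)*(-119) + (-10 - (5 - 36 - 33/2)) = -238*I*√23 + (-10 - 1*(-95/2)) = -238*I*√23 + (-10 + 95/2) = -238*I*√23 + 75/2 = 75/2 - 238*I*√23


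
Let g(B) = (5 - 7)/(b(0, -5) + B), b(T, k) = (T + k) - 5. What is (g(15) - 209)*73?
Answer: -76431/5 ≈ -15286.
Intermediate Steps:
b(T, k) = -5 + T + k
g(B) = -2/(-10 + B) (g(B) = (5 - 7)/((-5 + 0 - 5) + B) = -2/(-10 + B))
(g(15) - 209)*73 = (-2/(-10 + 15) - 209)*73 = (-2/5 - 209)*73 = (-2*⅕ - 209)*73 = (-⅖ - 209)*73 = -1047/5*73 = -76431/5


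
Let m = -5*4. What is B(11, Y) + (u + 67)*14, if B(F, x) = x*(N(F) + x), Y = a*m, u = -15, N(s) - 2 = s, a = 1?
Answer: 868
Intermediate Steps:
N(s) = 2 + s
m = -20
Y = -20 (Y = 1*(-20) = -20)
B(F, x) = x*(2 + F + x) (B(F, x) = x*((2 + F) + x) = x*(2 + F + x))
B(11, Y) + (u + 67)*14 = -20*(2 + 11 - 20) + (-15 + 67)*14 = -20*(-7) + 52*14 = 140 + 728 = 868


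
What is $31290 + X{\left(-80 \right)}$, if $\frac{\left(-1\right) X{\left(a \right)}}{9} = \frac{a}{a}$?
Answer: $31281$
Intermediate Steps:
$X{\left(a \right)} = -9$ ($X{\left(a \right)} = - 9 \frac{a}{a} = \left(-9\right) 1 = -9$)
$31290 + X{\left(-80 \right)} = 31290 - 9 = 31281$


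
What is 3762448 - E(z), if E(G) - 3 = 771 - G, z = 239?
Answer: 3761913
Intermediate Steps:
E(G) = 774 - G (E(G) = 3 + (771 - G) = 774 - G)
3762448 - E(z) = 3762448 - (774 - 1*239) = 3762448 - (774 - 239) = 3762448 - 1*535 = 3762448 - 535 = 3761913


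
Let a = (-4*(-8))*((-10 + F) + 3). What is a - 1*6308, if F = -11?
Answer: -6884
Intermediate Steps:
a = -576 (a = (-4*(-8))*((-10 - 11) + 3) = 32*(-21 + 3) = 32*(-18) = -576)
a - 1*6308 = -576 - 1*6308 = -576 - 6308 = -6884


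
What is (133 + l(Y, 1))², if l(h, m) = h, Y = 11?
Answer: 20736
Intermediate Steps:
(133 + l(Y, 1))² = (133 + 11)² = 144² = 20736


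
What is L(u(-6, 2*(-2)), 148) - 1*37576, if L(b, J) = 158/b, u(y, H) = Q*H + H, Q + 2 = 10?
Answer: -676447/18 ≈ -37580.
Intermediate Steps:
Q = 8 (Q = -2 + 10 = 8)
u(y, H) = 9*H (u(y, H) = 8*H + H = 9*H)
L(u(-6, 2*(-2)), 148) - 1*37576 = 158/((9*(2*(-2)))) - 1*37576 = 158/((9*(-4))) - 37576 = 158/(-36) - 37576 = 158*(-1/36) - 37576 = -79/18 - 37576 = -676447/18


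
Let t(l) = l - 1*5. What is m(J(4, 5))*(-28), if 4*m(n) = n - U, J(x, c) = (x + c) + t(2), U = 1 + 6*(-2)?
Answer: -119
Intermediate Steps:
U = -11 (U = 1 - 12 = -11)
t(l) = -5 + l (t(l) = l - 5 = -5 + l)
J(x, c) = -3 + c + x (J(x, c) = (x + c) + (-5 + 2) = (c + x) - 3 = -3 + c + x)
m(n) = 11/4 + n/4 (m(n) = (n - 1*(-11))/4 = (n + 11)/4 = (11 + n)/4 = 11/4 + n/4)
m(J(4, 5))*(-28) = (11/4 + (-3 + 5 + 4)/4)*(-28) = (11/4 + (1/4)*6)*(-28) = (11/4 + 3/2)*(-28) = (17/4)*(-28) = -119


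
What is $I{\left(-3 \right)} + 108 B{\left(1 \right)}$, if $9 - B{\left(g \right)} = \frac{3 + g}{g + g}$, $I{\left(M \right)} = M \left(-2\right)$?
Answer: $762$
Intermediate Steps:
$I{\left(M \right)} = - 2 M$
$B{\left(g \right)} = 9 - \frac{3 + g}{2 g}$ ($B{\left(g \right)} = 9 - \frac{3 + g}{g + g} = 9 - \frac{3 + g}{2 g}$)
$I{\left(-3 \right)} + 108 B{\left(1 \right)} = \left(-2\right) \left(-3\right) + 108 \frac{-3 + 17 \cdot 1}{2 \cdot 1} = 6 + 108 \cdot \frac{1}{2} \cdot 1 \left(-3 + 17\right) = 6 + 108 \cdot \frac{1}{2} \cdot 1 \cdot 14 = 6 + 108 \cdot 7 = 6 + 756 = 762$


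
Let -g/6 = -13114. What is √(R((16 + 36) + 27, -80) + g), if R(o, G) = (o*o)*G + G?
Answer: 2*I*√105169 ≈ 648.6*I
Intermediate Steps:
g = 78684 (g = -6*(-13114) = 78684)
R(o, G) = G + G*o² (R(o, G) = o²*G + G = G*o² + G = G + G*o²)
√(R((16 + 36) + 27, -80) + g) = √(-80*(1 + ((16 + 36) + 27)²) + 78684) = √(-80*(1 + (52 + 27)²) + 78684) = √(-80*(1 + 79²) + 78684) = √(-80*(1 + 6241) + 78684) = √(-80*6242 + 78684) = √(-499360 + 78684) = √(-420676) = 2*I*√105169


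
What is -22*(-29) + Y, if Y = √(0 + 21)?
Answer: 638 + √21 ≈ 642.58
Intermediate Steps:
Y = √21 ≈ 4.5826
-22*(-29) + Y = -22*(-29) + √21 = 638 + √21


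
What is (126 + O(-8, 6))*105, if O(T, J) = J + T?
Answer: 13020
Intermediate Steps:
(126 + O(-8, 6))*105 = (126 + (6 - 8))*105 = (126 - 2)*105 = 124*105 = 13020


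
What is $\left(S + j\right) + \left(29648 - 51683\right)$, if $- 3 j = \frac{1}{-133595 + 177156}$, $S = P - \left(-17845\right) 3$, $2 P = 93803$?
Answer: $\frac{20491486447}{261366} \approx 78402.0$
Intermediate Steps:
$P = \frac{93803}{2}$ ($P = \frac{1}{2} \cdot 93803 = \frac{93803}{2} \approx 46902.0$)
$S = \frac{200873}{2}$ ($S = \frac{93803}{2} - \left(-17845\right) 3 = \frac{93803}{2} - -53535 = \frac{93803}{2} + 53535 = \frac{200873}{2} \approx 1.0044 \cdot 10^{5}$)
$j = - \frac{1}{130683}$ ($j = - \frac{1}{3 \left(-133595 + 177156\right)} = - \frac{1}{3 \cdot 43561} = \left(- \frac{1}{3}\right) \frac{1}{43561} = - \frac{1}{130683} \approx -7.6521 \cdot 10^{-6}$)
$\left(S + j\right) + \left(29648 - 51683\right) = \left(\frac{200873}{2} - \frac{1}{130683}\right) + \left(29648 - 51683\right) = \frac{26250686257}{261366} + \left(29648 - 51683\right) = \frac{26250686257}{261366} - 22035 = \frac{20491486447}{261366}$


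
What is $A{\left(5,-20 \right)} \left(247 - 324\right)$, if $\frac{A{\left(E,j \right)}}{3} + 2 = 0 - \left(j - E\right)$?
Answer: $-5313$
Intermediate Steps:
$A{\left(E,j \right)} = -6 - 3 j + 3 E$ ($A{\left(E,j \right)} = -6 + 3 \left(0 - \left(j - E\right)\right) = -6 + 3 \left(0 + \left(E - j\right)\right) = -6 + 3 \left(E - j\right) = -6 + \left(- 3 j + 3 E\right) = -6 - 3 j + 3 E$)
$A{\left(5,-20 \right)} \left(247 - 324\right) = \left(-6 - -60 + 3 \cdot 5\right) \left(247 - 324\right) = \left(-6 + 60 + 15\right) \left(-77\right) = 69 \left(-77\right) = -5313$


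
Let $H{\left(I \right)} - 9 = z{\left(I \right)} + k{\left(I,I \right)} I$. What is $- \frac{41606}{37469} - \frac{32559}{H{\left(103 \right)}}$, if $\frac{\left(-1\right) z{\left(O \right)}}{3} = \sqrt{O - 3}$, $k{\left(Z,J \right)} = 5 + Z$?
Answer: $- \frac{560634863}{138672769} \approx -4.0429$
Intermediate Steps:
$z{\left(O \right)} = - 3 \sqrt{-3 + O}$ ($z{\left(O \right)} = - 3 \sqrt{O - 3} = - 3 \sqrt{-3 + O}$)
$H{\left(I \right)} = 9 - 3 \sqrt{-3 + I} + I \left(5 + I\right)$ ($H{\left(I \right)} = 9 + \left(- 3 \sqrt{-3 + I} + \left(5 + I\right) I\right) = 9 + \left(- 3 \sqrt{-3 + I} + I \left(5 + I\right)\right) = 9 - 3 \sqrt{-3 + I} + I \left(5 + I\right)$)
$- \frac{41606}{37469} - \frac{32559}{H{\left(103 \right)}} = - \frac{41606}{37469} - \frac{32559}{9 - 3 \sqrt{-3 + 103} + 103 \left(5 + 103\right)} = \left(-41606\right) \frac{1}{37469} - \frac{32559}{9 - 3 \sqrt{100} + 103 \cdot 108} = - \frac{41606}{37469} - \frac{32559}{9 - 30 + 11124} = - \frac{41606}{37469} - \frac{32559}{11103} = - \frac{41606}{37469} - \frac{10853}{3701} = - \frac{560634863}{138672769}$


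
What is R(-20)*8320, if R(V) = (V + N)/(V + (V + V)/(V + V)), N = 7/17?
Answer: 2770560/323 ≈ 8577.6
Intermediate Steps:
N = 7/17 (N = 7*(1/17) = 7/17 ≈ 0.41176)
R(V) = (7/17 + V)/(1 + V) (R(V) = (V + 7/17)/(V + (V + V)/(V + V)) = (7/17 + V)/(V + (2*V)/((2*V))) = (7/17 + V)/(V + (2*V)*(1/(2*V))) = (7/17 + V)/(V + 1) = (7/17 + V)/(1 + V))
R(-20)*8320 = ((7/17 - 20)/(1 - 20))*8320 = (-333/17/(-19))*8320 = -1/19*(-333/17)*8320 = (333/323)*8320 = 2770560/323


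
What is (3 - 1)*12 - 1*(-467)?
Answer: 491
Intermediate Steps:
(3 - 1)*12 - 1*(-467) = 2*12 + 467 = 24 + 467 = 491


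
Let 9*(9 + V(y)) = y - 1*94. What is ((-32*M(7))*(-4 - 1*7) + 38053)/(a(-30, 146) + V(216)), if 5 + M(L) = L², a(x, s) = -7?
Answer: -481869/22 ≈ -21903.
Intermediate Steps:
V(y) = -175/9 + y/9 (V(y) = -9 + (y - 1*94)/9 = -9 + (y - 94)/9 = -9 + (-94 + y)/9 = -9 + (-94/9 + y/9) = -175/9 + y/9)
M(L) = -5 + L²
((-32*M(7))*(-4 - 1*7) + 38053)/(a(-30, 146) + V(216)) = ((-32*(-5 + 7²))*(-4 - 1*7) + 38053)/(-7 + (-175/9 + (⅑)*216)) = ((-32*(-5 + 49))*(-4 - 7) + 38053)/(-7 + (-175/9 + 24)) = (-32*44*(-11) + 38053)/(-7 + 41/9) = (-1408*(-11) + 38053)/(-22/9) = (15488 + 38053)*(-9/22) = 53541*(-9/22) = -481869/22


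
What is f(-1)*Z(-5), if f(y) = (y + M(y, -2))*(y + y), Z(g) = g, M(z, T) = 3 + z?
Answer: 10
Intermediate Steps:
f(y) = 2*y*(3 + 2*y) (f(y) = (y + (3 + y))*(y + y) = (3 + 2*y)*(2*y) = 2*y*(3 + 2*y))
f(-1)*Z(-5) = (2*(-1)*(3 + 2*(-1)))*(-5) = (2*(-1)*(3 - 2))*(-5) = (2*(-1)*1)*(-5) = -2*(-5) = 10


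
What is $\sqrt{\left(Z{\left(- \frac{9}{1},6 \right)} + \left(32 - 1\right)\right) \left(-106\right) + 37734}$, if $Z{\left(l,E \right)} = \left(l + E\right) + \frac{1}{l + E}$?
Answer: $\frac{2 \sqrt{78303}}{3} \approx 186.55$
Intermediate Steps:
$Z{\left(l,E \right)} = E + l + \frac{1}{E + l}$ ($Z{\left(l,E \right)} = \left(E + l\right) + \frac{1}{E + l} = E + l + \frac{1}{E + l}$)
$\sqrt{\left(Z{\left(- \frac{9}{1},6 \right)} + \left(32 - 1\right)\right) \left(-106\right) + 37734} = \sqrt{\left(\frac{1 + 6^{2} + \left(- \frac{9}{1}\right)^{2} + 2 \cdot 6 \left(- \frac{9}{1}\right)}{6 - \frac{9}{1}} + \left(32 - 1\right)\right) \left(-106\right) + 37734} = \sqrt{\left(\frac{1 + 36 + \left(\left(-9\right) 1\right)^{2} + 2 \cdot 6 \left(\left(-9\right) 1\right)}{6 - 9} + \left(32 - 1\right)\right) \left(-106\right) + 37734} = \sqrt{\left(\frac{1 + 36 + \left(-9\right)^{2} + 2 \cdot 6 \left(-9\right)}{6 - 9} + 31\right) \left(-106\right) + 37734} = \sqrt{\left(\frac{1 + 36 + 81 - 108}{-3} + 31\right) \left(-106\right) + 37734} = \sqrt{\left(\left(- \frac{1}{3}\right) 10 + 31\right) \left(-106\right) + 37734} = \sqrt{\left(- \frac{10}{3} + 31\right) \left(-106\right) + 37734} = \sqrt{\frac{83}{3} \left(-106\right) + 37734} = \sqrt{- \frac{8798}{3} + 37734} = \sqrt{\frac{104404}{3}} = \frac{2 \sqrt{78303}}{3}$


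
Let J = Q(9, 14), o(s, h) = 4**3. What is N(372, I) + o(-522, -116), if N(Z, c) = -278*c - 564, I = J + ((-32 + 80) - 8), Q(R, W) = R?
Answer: -14122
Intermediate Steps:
o(s, h) = 64
J = 9
I = 49 (I = 9 + ((-32 + 80) - 8) = 9 + (48 - 8) = 9 + 40 = 49)
N(Z, c) = -564 - 278*c
N(372, I) + o(-522, -116) = (-564 - 278*49) + 64 = (-564 - 13622) + 64 = -14186 + 64 = -14122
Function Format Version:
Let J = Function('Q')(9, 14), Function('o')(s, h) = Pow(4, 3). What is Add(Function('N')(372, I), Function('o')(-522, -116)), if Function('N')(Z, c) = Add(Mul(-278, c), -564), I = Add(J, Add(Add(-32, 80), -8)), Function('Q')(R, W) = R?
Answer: -14122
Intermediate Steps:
Function('o')(s, h) = 64
J = 9
I = 49 (I = Add(9, Add(Add(-32, 80), -8)) = Add(9, Add(48, -8)) = Add(9, 40) = 49)
Function('N')(Z, c) = Add(-564, Mul(-278, c))
Add(Function('N')(372, I), Function('o')(-522, -116)) = Add(Add(-564, Mul(-278, 49)), 64) = Add(Add(-564, -13622), 64) = Add(-14186, 64) = -14122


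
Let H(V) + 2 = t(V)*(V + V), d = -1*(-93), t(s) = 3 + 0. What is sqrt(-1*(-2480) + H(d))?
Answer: 2*sqrt(759) ≈ 55.100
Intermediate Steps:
t(s) = 3
d = 93
H(V) = -2 + 6*V (H(V) = -2 + 3*(V + V) = -2 + 3*(2*V) = -2 + 6*V)
sqrt(-1*(-2480) + H(d)) = sqrt(-1*(-2480) + (-2 + 6*93)) = sqrt(2480 + (-2 + 558)) = sqrt(2480 + 556) = sqrt(3036) = 2*sqrt(759)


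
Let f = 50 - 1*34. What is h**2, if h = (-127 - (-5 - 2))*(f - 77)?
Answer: 53582400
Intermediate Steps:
f = 16 (f = 50 - 34 = 16)
h = 7320 (h = (-127 - (-5 - 2))*(16 - 77) = (-127 - 1*(-7))*(-61) = (-127 + 7)*(-61) = -120*(-61) = 7320)
h**2 = 7320**2 = 53582400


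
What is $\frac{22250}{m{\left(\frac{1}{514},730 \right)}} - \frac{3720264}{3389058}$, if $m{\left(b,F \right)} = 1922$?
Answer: $\frac{5688016091}{542814123} \approx 10.479$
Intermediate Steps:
$\frac{22250}{m{\left(\frac{1}{514},730 \right)}} - \frac{3720264}{3389058} = \frac{22250}{1922} - \frac{3720264}{3389058} = 22250 \cdot \frac{1}{1922} - \frac{620044}{564843} = \frac{11125}{961} - \frac{620044}{564843} = \frac{5688016091}{542814123}$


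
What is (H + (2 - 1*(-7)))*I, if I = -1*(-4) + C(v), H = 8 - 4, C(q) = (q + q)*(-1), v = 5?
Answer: -78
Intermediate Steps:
C(q) = -2*q (C(q) = (2*q)*(-1) = -2*q)
H = 4
I = -6 (I = -1*(-4) - 2*5 = 4 - 10 = -6)
(H + (2 - 1*(-7)))*I = (4 + (2 - 1*(-7)))*(-6) = (4 + (2 + 7))*(-6) = (4 + 9)*(-6) = 13*(-6) = -78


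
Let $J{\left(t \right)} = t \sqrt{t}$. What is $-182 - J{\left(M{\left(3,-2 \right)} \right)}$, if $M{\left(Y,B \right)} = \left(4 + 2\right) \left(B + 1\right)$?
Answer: $-182 + 6 i \sqrt{6} \approx -182.0 + 14.697 i$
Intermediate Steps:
$M{\left(Y,B \right)} = 6 + 6 B$ ($M{\left(Y,B \right)} = 6 \left(1 + B\right) = 6 + 6 B$)
$J{\left(t \right)} = t^{\frac{3}{2}}$
$-182 - J{\left(M{\left(3,-2 \right)} \right)} = -182 - \left(6 + 6 \left(-2\right)\right)^{\frac{3}{2}} = -182 - \left(6 - 12\right)^{\frac{3}{2}} = -182 - \left(-6\right)^{\frac{3}{2}} = -182 - - 6 i \sqrt{6} = -182 + 6 i \sqrt{6}$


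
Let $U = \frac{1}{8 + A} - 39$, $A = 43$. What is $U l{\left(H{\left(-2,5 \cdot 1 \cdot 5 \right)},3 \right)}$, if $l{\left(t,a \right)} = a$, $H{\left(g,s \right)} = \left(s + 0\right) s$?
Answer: $- \frac{1988}{17} \approx -116.94$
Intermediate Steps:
$H{\left(g,s \right)} = s^{2}$ ($H{\left(g,s \right)} = s s = s^{2}$)
$U = - \frac{1988}{51}$ ($U = \frac{1}{8 + 43} - 39 = \frac{1}{51} - 39 = - \frac{1988}{51} \approx -38.98$)
$U l{\left(H{\left(-2,5 \cdot 1 \cdot 5 \right)},3 \right)} = \left(- \frac{1988}{51}\right) 3 = - \frac{1988}{17}$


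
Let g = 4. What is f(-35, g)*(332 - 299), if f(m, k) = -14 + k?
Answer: -330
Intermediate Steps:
f(-35, g)*(332 - 299) = (-14 + 4)*(332 - 299) = -10*33 = -330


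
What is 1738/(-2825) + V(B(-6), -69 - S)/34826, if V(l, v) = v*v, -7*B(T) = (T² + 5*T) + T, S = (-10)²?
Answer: 20157237/98383450 ≈ 0.20488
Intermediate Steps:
S = 100
B(T) = -6*T/7 - T²/7 (B(T) = -((T² + 5*T) + T)/7 = -(T² + 6*T)/7 = -6*T/7 - T²/7)
V(l, v) = v²
1738/(-2825) + V(B(-6), -69 - S)/34826 = 1738/(-2825) + (-69 - 1*100)²/34826 = 1738*(-1/2825) + (-69 - 100)²*(1/34826) = -1738/2825 + (-169)²*(1/34826) = -1738/2825 + 28561*(1/34826) = -1738/2825 + 28561/34826 = 20157237/98383450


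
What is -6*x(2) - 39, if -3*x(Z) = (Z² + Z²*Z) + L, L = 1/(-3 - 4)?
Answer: -107/7 ≈ -15.286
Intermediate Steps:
L = -⅐ (L = 1/(-7) = -⅐ ≈ -0.14286)
x(Z) = 1/21 - Z²/3 - Z³/3 (x(Z) = -((Z² + Z²*Z) - ⅐)/3 = -((Z² + Z³) - ⅐)/3 = -(-⅐ + Z² + Z³)/3 = 1/21 - Z²/3 - Z³/3)
-6*x(2) - 39 = -6*(1/21 - ⅓*2² - ⅓*2³) - 39 = -6*(1/21 - ⅓*4 - ⅓*8) - 39 = -6*(1/21 - 4/3 - 8/3) - 39 = -6*(-83/21) - 39 = 166/7 - 39 = -107/7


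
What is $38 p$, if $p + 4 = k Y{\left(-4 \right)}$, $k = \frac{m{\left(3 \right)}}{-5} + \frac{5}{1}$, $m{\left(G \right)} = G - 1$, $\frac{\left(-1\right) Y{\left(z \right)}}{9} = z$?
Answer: $\frac{30704}{5} \approx 6140.8$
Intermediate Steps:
$Y{\left(z \right)} = - 9 z$
$m{\left(G \right)} = -1 + G$
$k = \frac{23}{5}$ ($k = \frac{-1 + 3}{-5} + \frac{5}{1} = 2 \left(- \frac{1}{5}\right) + 5 \cdot 1 = - \frac{2}{5} + 5 = \frac{23}{5} \approx 4.6$)
$p = \frac{808}{5}$ ($p = -4 + \frac{23 \left(\left(-9\right) \left(-4\right)\right)}{5} = -4 + \frac{23}{5} \cdot 36 = -4 + \frac{828}{5} = \frac{808}{5} \approx 161.6$)
$38 p = 38 \cdot \frac{808}{5} = \frac{30704}{5}$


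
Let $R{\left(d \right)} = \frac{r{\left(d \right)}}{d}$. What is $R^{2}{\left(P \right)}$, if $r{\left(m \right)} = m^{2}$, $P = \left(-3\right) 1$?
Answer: $9$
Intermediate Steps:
$P = -3$
$R{\left(d \right)} = d$ ($R{\left(d \right)} = \frac{d^{2}}{d} = d$)
$R^{2}{\left(P \right)} = \left(-3\right)^{2} = 9$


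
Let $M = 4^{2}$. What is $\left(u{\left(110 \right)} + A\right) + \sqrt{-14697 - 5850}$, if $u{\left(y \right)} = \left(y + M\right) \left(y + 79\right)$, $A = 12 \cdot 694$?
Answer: $32142 + 3 i \sqrt{2283} \approx 32142.0 + 143.34 i$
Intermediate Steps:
$A = 8328$
$M = 16$
$u{\left(y \right)} = \left(16 + y\right) \left(79 + y\right)$ ($u{\left(y \right)} = \left(y + 16\right) \left(y + 79\right) = \left(16 + y\right) \left(79 + y\right)$)
$\left(u{\left(110 \right)} + A\right) + \sqrt{-14697 - 5850} = \left(\left(1264 + 110^{2} + 95 \cdot 110\right) + 8328\right) + \sqrt{-14697 - 5850} = \left(\left(1264 + 12100 + 10450\right) + 8328\right) + \sqrt{-20547} = \left(23814 + 8328\right) + 3 i \sqrt{2283} = 32142 + 3 i \sqrt{2283}$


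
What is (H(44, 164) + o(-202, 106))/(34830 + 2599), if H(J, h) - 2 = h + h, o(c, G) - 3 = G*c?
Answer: -21079/37429 ≈ -0.56317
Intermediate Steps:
o(c, G) = 3 + G*c
H(J, h) = 2 + 2*h (H(J, h) = 2 + (h + h) = 2 + 2*h)
(H(44, 164) + o(-202, 106))/(34830 + 2599) = ((2 + 2*164) + (3 + 106*(-202)))/(34830 + 2599) = ((2 + 328) + (3 - 21412))/37429 = (330 - 21409)*(1/37429) = -21079*1/37429 = -21079/37429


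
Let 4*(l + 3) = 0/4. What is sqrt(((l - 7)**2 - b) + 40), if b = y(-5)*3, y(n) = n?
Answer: sqrt(155) ≈ 12.450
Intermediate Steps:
l = -3 (l = -3 + (0/4)/4 = -3 + (0*(1/4))/4 = -3 + (1/4)*0 = -3 + 0 = -3)
b = -15 (b = -5*3 = -15)
sqrt(((l - 7)**2 - b) + 40) = sqrt(((-3 - 7)**2 - 1*(-15)) + 40) = sqrt(((-10)**2 + 15) + 40) = sqrt((100 + 15) + 40) = sqrt(115 + 40) = sqrt(155)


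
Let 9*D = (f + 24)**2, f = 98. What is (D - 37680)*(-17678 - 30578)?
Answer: 15646332416/9 ≈ 1.7385e+9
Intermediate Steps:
D = 14884/9 (D = (98 + 24)**2/9 = (1/9)*122**2 = (1/9)*14884 = 14884/9 ≈ 1653.8)
(D - 37680)*(-17678 - 30578) = (14884/9 - 37680)*(-17678 - 30578) = -324236/9*(-48256) = 15646332416/9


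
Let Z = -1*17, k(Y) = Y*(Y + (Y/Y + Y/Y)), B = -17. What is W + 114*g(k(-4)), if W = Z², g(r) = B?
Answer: -1649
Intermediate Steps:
k(Y) = Y*(2 + Y) (k(Y) = Y*(Y + (1 + 1)) = Y*(Y + 2) = Y*(2 + Y))
g(r) = -17
Z = -17
W = 289 (W = (-17)² = 289)
W + 114*g(k(-4)) = 289 + 114*(-17) = 289 - 1938 = -1649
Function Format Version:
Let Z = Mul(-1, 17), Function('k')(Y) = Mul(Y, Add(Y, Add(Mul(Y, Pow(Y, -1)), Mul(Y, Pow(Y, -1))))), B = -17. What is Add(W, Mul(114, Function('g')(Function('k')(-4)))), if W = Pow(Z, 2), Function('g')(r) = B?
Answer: -1649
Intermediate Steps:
Function('k')(Y) = Mul(Y, Add(2, Y)) (Function('k')(Y) = Mul(Y, Add(Y, Add(1, 1))) = Mul(Y, Add(Y, 2)) = Mul(Y, Add(2, Y)))
Function('g')(r) = -17
Z = -17
W = 289 (W = Pow(-17, 2) = 289)
Add(W, Mul(114, Function('g')(Function('k')(-4)))) = Add(289, Mul(114, -17)) = Add(289, -1938) = -1649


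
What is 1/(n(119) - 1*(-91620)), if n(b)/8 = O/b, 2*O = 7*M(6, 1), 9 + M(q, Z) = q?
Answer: 17/1557528 ≈ 1.0915e-5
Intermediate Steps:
M(q, Z) = -9 + q
O = -21/2 (O = (7*(-9 + 6))/2 = (7*(-3))/2 = (½)*(-21) = -21/2 ≈ -10.500)
n(b) = -84/b (n(b) = 8*(-21/(2*b)) = -84/b)
1/(n(119) - 1*(-91620)) = 1/(-84/119 - 1*(-91620)) = 1/(-84*1/119 + 91620) = 1/(-12/17 + 91620) = 1/(1557528/17) = 17/1557528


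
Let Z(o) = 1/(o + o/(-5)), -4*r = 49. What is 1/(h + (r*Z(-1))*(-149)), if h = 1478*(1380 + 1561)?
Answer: 16/69512263 ≈ 2.3018e-7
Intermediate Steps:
r = -49/4 (r = -1/4*49 = -49/4 ≈ -12.250)
Z(o) = 5/(4*o) (Z(o) = 1/(o + o*(-1/5)) = 1/(o - o/5) = 1/(4*o/5) = 5/(4*o))
h = 4346798 (h = 1478*2941 = 4346798)
1/(h + (r*Z(-1))*(-149)) = 1/(4346798 - 245/(16*(-1))*(-149)) = 1/(4346798 - 245*(-1)/16*(-149)) = 1/(4346798 - 49/4*(-5/4)*(-149)) = 1/(4346798 + (245/16)*(-149)) = 1/(4346798 - 36505/16) = 1/(69512263/16) = 16/69512263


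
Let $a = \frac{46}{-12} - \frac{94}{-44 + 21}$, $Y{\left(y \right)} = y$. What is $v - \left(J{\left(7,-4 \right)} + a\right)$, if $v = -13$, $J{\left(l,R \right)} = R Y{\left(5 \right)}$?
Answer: $\frac{931}{138} \approx 6.7464$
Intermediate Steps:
$J{\left(l,R \right)} = 5 R$ ($J{\left(l,R \right)} = R 5 = 5 R$)
$a = \frac{35}{138}$ ($a = 46 \left(- \frac{1}{12}\right) - \frac{94}{-23} = - \frac{23}{6} - - \frac{94}{23} = - \frac{23}{6} + \frac{94}{23} = \frac{35}{138} \approx 0.25362$)
$v - \left(J{\left(7,-4 \right)} + a\right) = -13 - \left(5 \left(-4\right) + \frac{35}{138}\right) = -13 - \left(-20 + \frac{35}{138}\right) = -13 - - \frac{2725}{138} = -13 + \frac{2725}{138} = \frac{931}{138}$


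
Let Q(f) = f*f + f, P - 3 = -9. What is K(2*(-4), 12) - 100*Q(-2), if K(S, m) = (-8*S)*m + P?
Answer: 562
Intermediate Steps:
P = -6 (P = 3 - 9 = -6)
Q(f) = f + f² (Q(f) = f² + f = f + f²)
K(S, m) = -6 - 8*S*m (K(S, m) = (-8*S)*m - 6 = -8*S*m - 6 = -6 - 8*S*m)
K(2*(-4), 12) - 100*Q(-2) = (-6 - 8*2*(-4)*12) - (-200)*(1 - 2) = (-6 - 8*(-8)*12) - (-200)*(-1) = (-6 + 768) - 100*2 = 762 - 200 = 562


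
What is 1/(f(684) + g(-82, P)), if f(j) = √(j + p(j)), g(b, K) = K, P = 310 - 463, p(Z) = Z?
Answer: -17/2449 - 2*√38/7347 ≈ -0.0086197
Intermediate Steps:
P = -153
f(j) = √2*√j (f(j) = √(j + j) = √(2*j) = √2*√j)
1/(f(684) + g(-82, P)) = 1/(√2*√684 - 153) = 1/(√2*(6*√19) - 153) = 1/(6*√38 - 153) = 1/(-153 + 6*√38)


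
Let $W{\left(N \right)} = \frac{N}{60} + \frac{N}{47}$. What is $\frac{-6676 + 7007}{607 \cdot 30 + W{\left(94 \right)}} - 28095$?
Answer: $- \frac{15351294735}{546407} \approx -28095.0$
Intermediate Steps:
$W{\left(N \right)} = \frac{107 N}{2820}$ ($W{\left(N \right)} = N \frac{1}{60} + N \frac{1}{47} = \frac{N}{60} + \frac{N}{47} = \frac{107 N}{2820}$)
$\frac{-6676 + 7007}{607 \cdot 30 + W{\left(94 \right)}} - 28095 = \frac{-6676 + 7007}{607 \cdot 30 + \frac{107}{2820} \cdot 94} - 28095 = \frac{331}{18210 + \frac{107}{30}} - 28095 = \frac{331}{\frac{546407}{30}} - 28095 = 331 \cdot \frac{30}{546407} - 28095 = \frac{9930}{546407} - 28095 = - \frac{15351294735}{546407}$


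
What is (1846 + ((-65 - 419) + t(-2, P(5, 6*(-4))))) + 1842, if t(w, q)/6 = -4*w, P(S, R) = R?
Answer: 3252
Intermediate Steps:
t(w, q) = -24*w (t(w, q) = 6*(-4*w) = -24*w)
(1846 + ((-65 - 419) + t(-2, P(5, 6*(-4))))) + 1842 = (1846 + ((-65 - 419) - 24*(-2))) + 1842 = (1846 + (-484 + 48)) + 1842 = (1846 - 436) + 1842 = 1410 + 1842 = 3252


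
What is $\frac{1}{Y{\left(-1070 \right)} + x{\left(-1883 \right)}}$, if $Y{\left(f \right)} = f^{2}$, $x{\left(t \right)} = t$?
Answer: $\frac{1}{1143017} \approx 8.7488 \cdot 10^{-7}$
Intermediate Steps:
$\frac{1}{Y{\left(-1070 \right)} + x{\left(-1883 \right)}} = \frac{1}{\left(-1070\right)^{2} - 1883} = \frac{1}{1144900 - 1883} = \frac{1}{1143017}$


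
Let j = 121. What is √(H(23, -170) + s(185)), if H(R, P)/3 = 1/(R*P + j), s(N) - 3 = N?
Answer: √299890509/1263 ≈ 13.711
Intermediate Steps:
s(N) = 3 + N
H(R, P) = 3/(121 + P*R) (H(R, P) = 3/(R*P + 121) = 3/(P*R + 121) = 3/(121 + P*R))
√(H(23, -170) + s(185)) = √(3/(121 - 170*23) + (3 + 185)) = √(3/(121 - 3910) + 188) = √(3/(-3789) + 188) = √(3*(-1/3789) + 188) = √(-1/1263 + 188) = √(237443/1263) = √299890509/1263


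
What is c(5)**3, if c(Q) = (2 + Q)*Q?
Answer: 42875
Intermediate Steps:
c(Q) = Q*(2 + Q)
c(5)**3 = (5*(2 + 5))**3 = (5*7)**3 = 35**3 = 42875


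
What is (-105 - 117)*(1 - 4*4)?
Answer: 3330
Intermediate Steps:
(-105 - 117)*(1 - 4*4) = -222*(1 - 16) = -222*(-15) = 3330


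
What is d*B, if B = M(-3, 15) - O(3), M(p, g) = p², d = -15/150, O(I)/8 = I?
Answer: 3/2 ≈ 1.5000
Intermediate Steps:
O(I) = 8*I
d = -⅒ (d = -15*1/150 = -⅒ ≈ -0.10000)
B = -15 (B = (-3)² - 8*3 = 9 - 1*24 = 9 - 24 = -15)
d*B = -⅒*(-15) = 3/2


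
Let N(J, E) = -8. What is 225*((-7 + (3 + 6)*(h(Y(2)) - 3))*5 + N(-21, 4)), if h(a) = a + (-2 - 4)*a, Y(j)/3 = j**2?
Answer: -647550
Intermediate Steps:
Y(j) = 3*j**2
h(a) = -5*a (h(a) = a - 6*a = -5*a)
225*((-7 + (3 + 6)*(h(Y(2)) - 3))*5 + N(-21, 4)) = 225*((-7 + (3 + 6)*(-15*2**2 - 3))*5 - 8) = 225*((-7 + 9*(-15*4 - 3))*5 - 8) = 225*((-7 + 9*(-5*12 - 3))*5 - 8) = 225*((-7 + 9*(-60 - 3))*5 - 8) = 225*((-7 + 9*(-63))*5 - 8) = 225*((-7 - 567)*5 - 8) = 225*(-574*5 - 8) = 225*(-2870 - 8) = 225*(-2878) = -647550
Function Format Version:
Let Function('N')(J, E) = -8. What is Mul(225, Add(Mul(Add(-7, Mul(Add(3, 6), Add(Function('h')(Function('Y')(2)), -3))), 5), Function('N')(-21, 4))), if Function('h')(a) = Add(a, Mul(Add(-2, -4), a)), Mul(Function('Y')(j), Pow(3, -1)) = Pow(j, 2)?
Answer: -647550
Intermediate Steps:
Function('Y')(j) = Mul(3, Pow(j, 2))
Function('h')(a) = Mul(-5, a) (Function('h')(a) = Add(a, Mul(-6, a)) = Mul(-5, a))
Mul(225, Add(Mul(Add(-7, Mul(Add(3, 6), Add(Function('h')(Function('Y')(2)), -3))), 5), Function('N')(-21, 4))) = Mul(225, Add(Mul(Add(-7, Mul(Add(3, 6), Add(Mul(-5, Mul(3, Pow(2, 2))), -3))), 5), -8)) = Mul(225, Add(Mul(Add(-7, Mul(9, Add(Mul(-5, Mul(3, 4)), -3))), 5), -8)) = Mul(225, Add(Mul(Add(-7, Mul(9, Add(Mul(-5, 12), -3))), 5), -8)) = Mul(225, Add(Mul(Add(-7, Mul(9, Add(-60, -3))), 5), -8)) = Mul(225, Add(Mul(Add(-7, Mul(9, -63)), 5), -8)) = Mul(225, Add(Mul(Add(-7, -567), 5), -8)) = Mul(225, Add(Mul(-574, 5), -8)) = Mul(225, Add(-2870, -8)) = Mul(225, -2878) = -647550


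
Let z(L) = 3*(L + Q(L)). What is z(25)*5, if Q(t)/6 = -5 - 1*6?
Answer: -615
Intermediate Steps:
Q(t) = -66 (Q(t) = 6*(-5 - 1*6) = 6*(-5 - 6) = 6*(-11) = -66)
z(L) = -198 + 3*L (z(L) = 3*(L - 66) = 3*(-66 + L) = -198 + 3*L)
z(25)*5 = (-198 + 3*25)*5 = (-198 + 75)*5 = -123*5 = -615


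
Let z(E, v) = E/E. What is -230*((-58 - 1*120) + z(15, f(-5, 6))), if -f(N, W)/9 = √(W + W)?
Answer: 40710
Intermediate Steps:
f(N, W) = -9*√2*√W (f(N, W) = -9*√(W + W) = -9*√2*√W)
z(E, v) = 1
-230*((-58 - 1*120) + z(15, f(-5, 6))) = -230*((-58 - 1*120) + 1) = -230*((-58 - 120) + 1) = -230*(-178 + 1) = -230*(-177) = 40710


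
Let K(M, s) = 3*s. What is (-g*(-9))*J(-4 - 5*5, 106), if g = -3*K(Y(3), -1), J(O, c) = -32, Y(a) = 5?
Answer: -2592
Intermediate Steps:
g = 9 (g = -9*(-1) = -3*(-3) = 9)
(-g*(-9))*J(-4 - 5*5, 106) = (-1*9*(-9))*(-32) = -9*(-9)*(-32) = 81*(-32) = -2592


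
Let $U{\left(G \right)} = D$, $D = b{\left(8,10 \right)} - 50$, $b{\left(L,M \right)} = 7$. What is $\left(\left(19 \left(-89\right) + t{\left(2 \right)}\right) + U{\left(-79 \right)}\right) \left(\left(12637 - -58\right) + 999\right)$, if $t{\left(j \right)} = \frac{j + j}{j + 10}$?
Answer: $- \frac{71222494}{3} \approx -2.3741 \cdot 10^{7}$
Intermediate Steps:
$D = -43$ ($D = 7 - 50 = -43$)
$t{\left(j \right)} = \frac{2 j}{10 + j}$
$U{\left(G \right)} = -43$
$\left(\left(19 \left(-89\right) + t{\left(2 \right)}\right) + U{\left(-79 \right)}\right) \left(\left(12637 - -58\right) + 999\right) = \left(\left(19 \left(-89\right) + 2 \cdot 2 \frac{1}{10 + 2}\right) - 43\right) \left(\left(12637 - -58\right) + 999\right) = \left(\left(-1691 + 2 \cdot 2 \cdot \frac{1}{12}\right) - 43\right) \left(\left(12637 + 58\right) + 999\right) = \left(\left(-1691 + 2 \cdot 2 \cdot \frac{1}{12}\right) - 43\right) \left(12695 + 999\right) = \left(\left(-1691 + \frac{1}{3}\right) - 43\right) 13694 = \left(- \frac{5072}{3} - 43\right) 13694 = \left(- \frac{5201}{3}\right) 13694 = - \frac{71222494}{3}$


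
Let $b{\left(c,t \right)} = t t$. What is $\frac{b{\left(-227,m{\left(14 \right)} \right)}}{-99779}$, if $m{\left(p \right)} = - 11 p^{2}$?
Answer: $- \frac{4648336}{99779} \approx -46.586$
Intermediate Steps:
$b{\left(c,t \right)} = t^{2}$
$\frac{b{\left(-227,m{\left(14 \right)} \right)}}{-99779} = \frac{\left(- 11 \cdot 14^{2}\right)^{2}}{-99779} = \left(\left(-11\right) 196\right)^{2} \left(- \frac{1}{99779}\right) = \left(-2156\right)^{2} \left(- \frac{1}{99779}\right) = 4648336 \left(- \frac{1}{99779}\right) = - \frac{4648336}{99779}$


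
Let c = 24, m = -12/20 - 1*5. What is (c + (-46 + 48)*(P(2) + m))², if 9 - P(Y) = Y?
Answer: 17956/25 ≈ 718.24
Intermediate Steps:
P(Y) = 9 - Y
m = -28/5 (m = -12*1/20 - 5 = -⅗ - 5 = -28/5 ≈ -5.6000)
(c + (-46 + 48)*(P(2) + m))² = (24 + (-46 + 48)*((9 - 1*2) - 28/5))² = (24 + 2*((9 - 2) - 28/5))² = (24 + 2*(7 - 28/5))² = (24 + 2*(7/5))² = (24 + 14/5)² = (134/5)² = 17956/25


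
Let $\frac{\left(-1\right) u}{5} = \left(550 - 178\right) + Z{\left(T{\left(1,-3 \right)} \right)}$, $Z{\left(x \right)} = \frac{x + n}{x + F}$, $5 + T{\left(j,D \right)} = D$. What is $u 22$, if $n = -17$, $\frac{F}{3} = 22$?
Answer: $- \frac{1185305}{29} \approx -40873.0$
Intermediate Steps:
$F = 66$ ($F = 3 \cdot 22 = 66$)
$T{\left(j,D \right)} = -5 + D$
$Z{\left(x \right)} = \frac{-17 + x}{66 + x}$ ($Z{\left(x \right)} = \frac{x - 17}{x + 66} = \frac{-17 + x}{66 + x}$)
$u = - \frac{107755}{58}$ ($u = - 5 \left(\left(550 - 178\right) + \frac{-17 - 8}{66 - 8}\right) = - 5 \left(372 + \frac{-17 - 8}{66 - 8}\right) = - 5 \left(372 + \frac{1}{58} \left(-25\right)\right) = - 5 \left(372 - \frac{25}{58}\right) = \left(-5\right) \frac{21551}{58} = - \frac{107755}{58} \approx -1857.8$)
$u 22 = \left(- \frac{107755}{58}\right) 22 = - \frac{1185305}{29}$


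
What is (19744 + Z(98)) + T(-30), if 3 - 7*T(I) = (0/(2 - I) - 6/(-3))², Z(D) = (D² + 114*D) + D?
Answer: 284325/7 ≈ 40618.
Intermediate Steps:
Z(D) = D² + 115*D
T(I) = -⅐ (T(I) = 3/7 - (0/(2 - I) - 6/(-3))²/7 = 3/7 - (0 - 6*(-⅓))²/7 = 3/7 - (0 + 2)²/7 = 3/7 - ⅐*2² = 3/7 - ⅐*4 = 3/7 - 4/7 = -⅐)
(19744 + Z(98)) + T(-30) = (19744 + 98*(115 + 98)) - ⅐ = (19744 + 98*213) - ⅐ = (19744 + 20874) - ⅐ = 40618 - ⅐ = 284325/7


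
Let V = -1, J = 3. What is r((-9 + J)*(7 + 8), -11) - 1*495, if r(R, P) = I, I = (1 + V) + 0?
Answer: -495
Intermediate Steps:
I = 0 (I = (1 - 1) + 0 = 0 + 0 = 0)
r(R, P) = 0
r((-9 + J)*(7 + 8), -11) - 1*495 = 0 - 1*495 = 0 - 495 = -495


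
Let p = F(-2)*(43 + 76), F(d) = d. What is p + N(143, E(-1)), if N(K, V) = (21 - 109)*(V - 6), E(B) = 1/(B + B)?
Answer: 334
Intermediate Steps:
E(B) = 1/(2*B)
p = -238 (p = -2*(43 + 76) = -2*119 = -238)
N(K, V) = 528 - 88*V (N(K, V) = -88*(-6 + V) = 528 - 88*V)
p + N(143, E(-1)) = -238 + (528 - 44/(-1)) = -238 + (528 - 44*(-1)) = -238 + (528 - 88*(-1/2)) = -238 + (528 + 44) = -238 + 572 = 334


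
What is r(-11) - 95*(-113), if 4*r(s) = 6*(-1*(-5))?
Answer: 21485/2 ≈ 10743.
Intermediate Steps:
r(s) = 15/2 (r(s) = (6*(-1*(-5)))/4 = (6*5)/4 = (¼)*30 = 15/2)
r(-11) - 95*(-113) = 15/2 - 95*(-113) = 15/2 + 10735 = 21485/2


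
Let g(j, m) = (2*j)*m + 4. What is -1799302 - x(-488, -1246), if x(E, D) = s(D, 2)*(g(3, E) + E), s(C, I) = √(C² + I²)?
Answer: -1799302 + 6824*√388130 ≈ 2.4521e+6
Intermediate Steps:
g(j, m) = 4 + 2*j*m (g(j, m) = 2*j*m + 4 = 4 + 2*j*m)
x(E, D) = √(4 + D²)*(4 + 7*E) (x(E, D) = √(D² + 2²)*((4 + 2*3*E) + E) = √(D² + 4)*((4 + 6*E) + E) = √(4 + D²)*(4 + 7*E))
-1799302 - x(-488, -1246) = -1799302 - √(4 + (-1246)²)*(4 + 7*(-488)) = -1799302 - √(4 + 1552516)*(4 - 3416) = -1799302 - √1552520*(-3412) = -1799302 - 2*√388130*(-3412) = -1799302 - (-6824)*√388130 = -1799302 + 6824*√388130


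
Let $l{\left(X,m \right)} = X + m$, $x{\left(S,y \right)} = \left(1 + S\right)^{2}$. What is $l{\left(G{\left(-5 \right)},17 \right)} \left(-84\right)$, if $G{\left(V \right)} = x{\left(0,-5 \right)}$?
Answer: $-1512$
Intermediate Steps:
$G{\left(V \right)} = 1$ ($G{\left(V \right)} = \left(1 + 0\right)^{2} = 1^{2} = 1$)
$l{\left(G{\left(-5 \right)},17 \right)} \left(-84\right) = \left(1 + 17\right) \left(-84\right) = 18 \left(-84\right) = -1512$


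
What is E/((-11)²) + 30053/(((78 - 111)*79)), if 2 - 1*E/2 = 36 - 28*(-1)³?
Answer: -359971/28677 ≈ -12.553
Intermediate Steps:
E = -124 (E = 4 - 2*(36 - 28*(-1)³) = 4 - 2*(36 - 28*(-1)) = 4 - 2*(36 + 28) = 4 - 2*64 = 4 - 128 = -124)
E/((-11)²) + 30053/(((78 - 111)*79)) = -124/((-11)²) + 30053/(((78 - 111)*79)) = -124/121 + 30053/((-33*79)) = -124*1/121 + 30053/(-2607) = -124/121 + 30053*(-1/2607) = -124/121 - 30053/2607 = -359971/28677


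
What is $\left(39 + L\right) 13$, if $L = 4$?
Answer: $559$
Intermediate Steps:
$\left(39 + L\right) 13 = \left(39 + 4\right) 13 = 43 \cdot 13 = 559$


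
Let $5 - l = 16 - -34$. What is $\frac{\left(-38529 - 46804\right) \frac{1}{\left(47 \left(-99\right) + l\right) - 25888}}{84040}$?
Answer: $\frac{85333}{2570447440} \approx 3.3198 \cdot 10^{-5}$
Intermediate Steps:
$l = -45$ ($l = 5 - \left(16 - -34\right) = 5 - \left(16 + 34\right) = 5 - 50 = -45$)
$\frac{\left(-38529 - 46804\right) \frac{1}{\left(47 \left(-99\right) + l\right) - 25888}}{84040} = \frac{\left(-38529 - 46804\right) \frac{1}{\left(47 \left(-99\right) - 45\right) - 25888}}{84040} = - \frac{85333}{\left(-4653 - 45\right) - 25888} \cdot \frac{1}{84040} = - \frac{85333}{-4698 - 25888} \cdot \frac{1}{84040} = - \frac{85333}{-30586} \cdot \frac{1}{84040} = \left(-85333\right) \left(- \frac{1}{30586}\right) \frac{1}{84040} = \frac{85333}{30586} \cdot \frac{1}{84040} = \frac{85333}{2570447440}$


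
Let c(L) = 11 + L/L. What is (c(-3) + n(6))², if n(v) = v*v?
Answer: 2304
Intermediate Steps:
n(v) = v²
c(L) = 12 (c(L) = 11 + 1 = 12)
(c(-3) + n(6))² = (12 + 6²)² = (12 + 36)² = 48² = 2304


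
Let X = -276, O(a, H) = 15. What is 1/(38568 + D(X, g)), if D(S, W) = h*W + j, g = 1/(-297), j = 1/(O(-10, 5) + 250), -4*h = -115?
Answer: 314820/12141948473 ≈ 2.5928e-5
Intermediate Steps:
h = 115/4 (h = -¼*(-115) = 115/4 ≈ 28.750)
j = 1/265 (j = 1/(15 + 250) = 1/265 ≈ 0.0037736)
g = -1/297 ≈ -0.0033670
D(S, W) = 1/265 + 115*W/4 (D(S, W) = 115*W/4 + 1/265 = 1/265 + 115*W/4)
1/(38568 + D(X, g)) = 1/(38568 + (1/265 + (115/4)*(-1/297))) = 1/(38568 + (1/265 - 115/1188)) = 1/(38568 - 29287/314820) = 1/(12141948473/314820) = 314820/12141948473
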